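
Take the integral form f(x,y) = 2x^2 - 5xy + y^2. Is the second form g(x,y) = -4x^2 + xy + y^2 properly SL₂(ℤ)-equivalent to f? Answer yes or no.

D₁ = 17, D₂ = 17
river cycle of f (length 6): (1, 3, -2), (-2, 1, 2), (2, 3, -1), (-1, 3, 2), (2, 1, -2), (-2, 3, 1)
river cycle of g (length 6): (1, 3, -2), (-2, 1, 2), (2, 3, -1), (-1, 3, 2), (2, 1, -2), (-2, 3, 1)
cycles coincide ⇒ equivalent

yes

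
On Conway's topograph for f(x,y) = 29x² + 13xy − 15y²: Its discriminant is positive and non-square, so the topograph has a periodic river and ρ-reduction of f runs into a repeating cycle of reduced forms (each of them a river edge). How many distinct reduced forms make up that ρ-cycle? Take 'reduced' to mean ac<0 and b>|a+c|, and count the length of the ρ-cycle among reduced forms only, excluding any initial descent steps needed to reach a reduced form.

D = 1909, ⌊√D⌋ = 43
descent: ρ → (-15,17,27)  [lands on river]
river: ρ → (27,37,-5)
river: ρ → (-5,43,3)
river: ρ → (3,41,-19)
river: ρ → (-19,35,9)
river: ρ → (9,37,-15)
river: ρ → (-15,23,23)
river: ρ → (23,23,-15)
river: ρ → (-15,37,9)
river: ρ → (9,35,-19)
river: ρ → (-19,41,3)
river: ρ → (3,43,-5)
river: ρ → (-5,37,27)
river: ρ → (27,17,-15)
river: ρ → (-15,43,1)
river: ρ → (1,43,-15)
ρ-cycle length = 16 (tail of 1 descent step not counted)

16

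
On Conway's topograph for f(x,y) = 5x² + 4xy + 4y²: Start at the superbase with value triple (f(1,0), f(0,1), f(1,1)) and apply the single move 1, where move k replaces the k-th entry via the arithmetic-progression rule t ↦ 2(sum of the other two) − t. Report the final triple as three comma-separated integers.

start (5,4,13) = (f(1,0),f(0,1),f(1,1))
replace slot 1: 2·(4+13) − 5 = 29 → (29,4,13)

29,4,13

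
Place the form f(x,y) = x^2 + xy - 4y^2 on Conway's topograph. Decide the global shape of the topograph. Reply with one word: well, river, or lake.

D = b²−4ac = 1² − 4·1·(-4) = 17
D > 0 non-square ⇒ indefinite ⇒ periodic river

river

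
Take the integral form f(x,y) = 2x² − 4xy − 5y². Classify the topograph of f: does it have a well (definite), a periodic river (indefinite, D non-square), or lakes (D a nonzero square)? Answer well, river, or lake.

D = b²−4ac = (-4)² − 4·2·(-5) = 56
D > 0 non-square ⇒ indefinite ⇒ periodic river

river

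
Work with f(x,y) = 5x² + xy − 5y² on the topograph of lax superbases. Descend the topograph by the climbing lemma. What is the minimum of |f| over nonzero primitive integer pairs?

river: ρ → (-5,9,1)
river: ρ → (1,9,-5)
river: ρ → (-5,1,5)
river: ρ → (5,9,-1)
river: ρ → (-1,9,5)
river: ρ → (5,1,-5)
closes: descent 0, river 6
min |a| on river = 1

1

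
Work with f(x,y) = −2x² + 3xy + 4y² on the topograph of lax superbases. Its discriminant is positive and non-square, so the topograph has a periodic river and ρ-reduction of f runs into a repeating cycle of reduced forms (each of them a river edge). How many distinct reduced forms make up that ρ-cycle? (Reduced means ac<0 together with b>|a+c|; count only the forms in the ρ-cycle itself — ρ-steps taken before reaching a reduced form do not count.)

D = 41, ⌊√D⌋ = 6
river: ρ → (4,5,-1)
river: ρ → (-1,5,4)
river: ρ → (4,3,-2)
river: ρ → (-2,5,2)
river: ρ → (2,3,-4)
river: ρ → (-4,5,1)
river: ρ → (1,5,-4)
river: ρ → (-4,3,2)
river: ρ → (2,5,-2)
river: ρ → (-2,3,4)
ρ-cycle length = 10 (tail of 0 descent steps not counted)

10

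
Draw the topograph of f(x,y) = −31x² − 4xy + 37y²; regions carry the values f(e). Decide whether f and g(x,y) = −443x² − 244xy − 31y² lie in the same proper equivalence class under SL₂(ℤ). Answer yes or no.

D₁ = 4604, D₂ = 4604
river cycle of f (length 20): (-31, 58, 10), (10, 62, -19), (-19, 52, 25), (25, 48, -23), (-23, 44, 29), (29, 14, -38), (-38, 62, 5), (5, 58, -62), (-62, 66, 1), (1, 66, -62), … (10 more)
river cycle of g (length 20): (-31, 58, 10), (10, 62, -19), (-19, 52, 25), (25, 48, -23), (-23, 44, 29), (29, 14, -38), (-38, 62, 5), (5, 58, -62), (-62, 66, 1), (1, 66, -62), … (10 more)
cycles coincide ⇒ equivalent

yes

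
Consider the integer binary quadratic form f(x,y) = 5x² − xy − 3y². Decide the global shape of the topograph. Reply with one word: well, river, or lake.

D = b²−4ac = (-1)² − 4·5·(-3) = 61
D > 0 non-square ⇒ indefinite ⇒ periodic river

river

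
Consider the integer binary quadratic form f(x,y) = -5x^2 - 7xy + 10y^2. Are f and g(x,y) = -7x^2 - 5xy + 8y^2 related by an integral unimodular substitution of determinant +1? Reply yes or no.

D₁ = 249, D₂ = 249
river cycle of f (length 16): (10, 7, -5), (-5, 13, 4), (4, 11, -8), (-8, 5, 7), (7, 9, -6), (-6, 15, 1), (1, 15, -6), (-6, 9, 7), (7, 5, -8), (-8, 11, 4), … (6 more)
river cycle of g (length 16): (8, 5, -7), (-7, 9, 6), (6, 15, -1), (-1, 15, 6), (6, 9, -7), (-7, 5, 8), (8, 11, -4), (-4, 13, 5), (5, 7, -10), (-10, 13, 2), … (6 more)
cycles differ ⇒ inequivalent

no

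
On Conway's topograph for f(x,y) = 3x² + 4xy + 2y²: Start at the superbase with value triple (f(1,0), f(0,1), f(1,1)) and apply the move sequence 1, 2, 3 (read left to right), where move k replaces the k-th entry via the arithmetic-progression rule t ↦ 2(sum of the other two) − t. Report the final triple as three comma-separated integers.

start (3,2,9) = (f(1,0),f(0,1),f(1,1))
replace slot 1: 2·(2+9) − 3 = 19 → (19,2,9)
replace slot 2: 2·(19+9) − 2 = 54 → (19,54,9)
replace slot 3: 2·(19+54) − 9 = 137 → (19,54,137)

19,54,137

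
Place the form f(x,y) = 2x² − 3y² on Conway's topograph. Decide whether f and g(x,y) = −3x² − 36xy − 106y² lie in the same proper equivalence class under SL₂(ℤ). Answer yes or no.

D₁ = 24, D₂ = 24
river cycle of f (length 2): (2, 4, -1), (-1, 4, 2)
river cycle of g (length 2): (2, 4, -1), (-1, 4, 2)
cycles coincide ⇒ equivalent

yes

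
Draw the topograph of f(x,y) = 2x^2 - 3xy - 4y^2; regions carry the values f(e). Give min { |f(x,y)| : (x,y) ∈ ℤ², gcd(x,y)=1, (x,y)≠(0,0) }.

descent: ρ → (-4,3,2)  [lands on river]
river: ρ → (2,5,-2)
river: ρ → (-2,3,4)
river: ρ → (4,5,-1)
river: ρ → (-1,5,4)
river: ρ → (4,3,-2)
river: ρ → (-2,5,2)
river: ρ → (2,3,-4)
river: ρ → (-4,5,1)
river: ρ → (1,5,-4)
closes: descent 1, river 10
min |a| on river = 1

1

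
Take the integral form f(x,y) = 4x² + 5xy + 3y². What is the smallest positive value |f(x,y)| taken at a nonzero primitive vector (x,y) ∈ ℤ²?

translate: b→-3 (≡5 mod 8), so (4,5,3)→(4,-3,2)
flip: (4,-3,2)→(2,3,4)
translate: b→-1 (≡3 mod 4), so (2,3,4)→(2,-1,3)
reduced (well bottom): (2,-1,3) with a≤c, −a<b≤a
well minimum = a = 2

2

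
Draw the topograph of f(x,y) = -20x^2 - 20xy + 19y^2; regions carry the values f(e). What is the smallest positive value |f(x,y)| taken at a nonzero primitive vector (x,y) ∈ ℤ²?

descent: ρ → (19,20,-20)  [lands on river]
river: ρ → (-20,20,19)
river: ρ → (19,18,-21)
river: ρ → (-21,24,16)
river: ρ → (16,40,-5)
river: ρ → (-5,40,16)
river: ρ → (16,24,-21)
river: ρ → (-21,18,19)
closes: descent 1, river 8
min |a| on river = 5

5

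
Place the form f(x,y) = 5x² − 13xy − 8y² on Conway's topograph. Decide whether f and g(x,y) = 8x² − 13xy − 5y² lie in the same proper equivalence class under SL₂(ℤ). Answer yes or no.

D₁ = 329, D₂ = 329
river cycle of f (length 16): (-8, 13, 5), (5, 17, -2), (-2, 15, 13), (13, 11, -4), (-4, 13, 10), (10, 7, -7), (-7, 7, 10), (10, 13, -4), (-4, 11, 13), (13, 15, -2), … (6 more)
river cycle of g (length 16): (-5, 13, 8), (8, 3, -10), (-10, 17, 1), (1, 17, -10), (-10, 3, 8), (8, 13, -5), (-5, 17, 2), (2, 15, -13), (-13, 11, 4), (4, 13, -10), … (6 more)
cycles differ ⇒ inequivalent

no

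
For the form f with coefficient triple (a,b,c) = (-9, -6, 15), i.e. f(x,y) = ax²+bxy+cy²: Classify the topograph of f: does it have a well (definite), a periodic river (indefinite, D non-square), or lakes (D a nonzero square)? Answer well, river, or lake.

D = b²−4ac = (-6)² − 4·(-9)·15 = 576
D = 24² is a perfect square ⇒ form factors over ℤ ⇒ lakes

lake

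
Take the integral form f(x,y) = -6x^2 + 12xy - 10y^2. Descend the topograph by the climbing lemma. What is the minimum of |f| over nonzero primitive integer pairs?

translate: b→0 (≡-12 mod 12), so (6,-12,10)→(6,0,4)
flip: (6,0,4)→(4,0,6)
reduced (well bottom): (4,0,6) with a≤c, −a<b≤a
well minimum |f| = |-4| = 4 (negative-definite)

4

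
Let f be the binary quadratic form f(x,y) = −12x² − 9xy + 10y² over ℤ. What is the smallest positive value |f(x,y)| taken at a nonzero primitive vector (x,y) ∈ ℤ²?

descent: ρ → (10,9,-12)  [lands on river]
river: ρ → (-12,15,7)
river: ρ → (7,13,-14)
river: ρ → (-14,15,6)
river: ρ → (6,21,-5)
river: ρ → (-5,19,10)
river: ρ → (10,21,-3)
river: ρ → (-3,21,10)
river: ρ → (10,19,-5)
river: ρ → (-5,21,6)
river: ρ → (6,15,-14)
river: ρ → (-14,13,7)
river: ρ → (7,15,-12)
river: ρ → (-12,9,10)
river: ρ → (10,11,-11)
river: ρ → (-11,11,10)
closes: descent 1, river 16
min |a| on river = 3

3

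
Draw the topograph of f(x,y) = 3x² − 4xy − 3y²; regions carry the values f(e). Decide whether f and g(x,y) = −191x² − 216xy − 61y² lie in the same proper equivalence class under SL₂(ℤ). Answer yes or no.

D₁ = 52, D₂ = 52
river cycle of f (length 10): (-3, 4, 3), (3, 2, -4), (-4, 6, 1), (1, 6, -4), (-4, 2, 3), (3, 4, -3), (-3, 2, 4), (4, 6, -1), (-1, 6, 4), (4, 2, -3)
river cycle of g (length 10): (-3, 4, 3), (3, 2, -4), (-4, 6, 1), (1, 6, -4), (-4, 2, 3), (3, 4, -3), (-3, 2, 4), (4, 6, -1), (-1, 6, 4), (4, 2, -3)
cycles coincide ⇒ equivalent

yes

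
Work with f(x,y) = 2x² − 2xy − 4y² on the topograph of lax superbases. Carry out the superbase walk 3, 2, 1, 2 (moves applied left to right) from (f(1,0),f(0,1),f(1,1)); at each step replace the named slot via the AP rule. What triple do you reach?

start (2,-4,-4) = (f(1,0),f(0,1),f(1,1))
replace slot 3: 2·(2+(-4)) − (-4) = 0 → (2,-4,0)
replace slot 2: 2·(2+0) − (-4) = 8 → (2,8,0)
replace slot 1: 2·(8+0) − 2 = 14 → (14,8,0)
replace slot 2: 2·(14+0) − 8 = 20 → (14,20,0)

14,20,0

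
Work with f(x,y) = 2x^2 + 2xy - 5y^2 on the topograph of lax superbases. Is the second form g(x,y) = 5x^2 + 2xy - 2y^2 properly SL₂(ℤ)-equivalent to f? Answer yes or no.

D₁ = 44, D₂ = 44
river cycle of f (length 2): (2, 6, -1), (-1, 6, 2)
river cycle of g (length 2): (-2, 6, 1), (1, 6, -2)
cycles differ ⇒ inequivalent

no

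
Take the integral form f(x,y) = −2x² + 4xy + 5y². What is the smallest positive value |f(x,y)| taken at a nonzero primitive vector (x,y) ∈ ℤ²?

river: ρ → (5,6,-1)
river: ρ → (-1,6,5)
river: ρ → (5,4,-2)
river: ρ → (-2,4,5)
closes: descent 0, river 4
min |a| on river = 1

1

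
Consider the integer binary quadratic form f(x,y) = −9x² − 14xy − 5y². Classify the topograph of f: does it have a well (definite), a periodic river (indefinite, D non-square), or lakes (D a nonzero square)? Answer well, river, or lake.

D = b²−4ac = (-14)² − 4·(-9)·(-5) = 16
D = 4² is a perfect square ⇒ form factors over ℤ ⇒ lakes

lake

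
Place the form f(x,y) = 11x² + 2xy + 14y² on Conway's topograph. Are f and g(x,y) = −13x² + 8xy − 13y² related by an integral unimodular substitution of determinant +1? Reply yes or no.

D₁ = -612, D₂ = -612
f: reduced (well bottom): (11,2,14) with a≤c, −a<b≤a
g is negative-definite; reduce −g:
−g: flip: (13,-8,13)→(13,8,13)
−g: reduced (well bottom): (13,8,13) with a≤c, −a<b≤a
flip sign back: reduced form of g is (-13,-8,-13)
reduced forms (11, 2, 14) vs (-13, -8, -13) ⇒ inequivalent

no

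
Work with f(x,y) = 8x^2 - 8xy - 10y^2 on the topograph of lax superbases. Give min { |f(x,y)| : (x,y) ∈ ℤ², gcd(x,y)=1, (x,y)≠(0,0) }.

descent: ρ → (-10,8,8)  [lands on river]
river: ρ → (8,8,-10)
river: ρ → (-10,12,6)
river: ρ → (6,12,-10)
closes: descent 1, river 4
min |a| on river = 6

6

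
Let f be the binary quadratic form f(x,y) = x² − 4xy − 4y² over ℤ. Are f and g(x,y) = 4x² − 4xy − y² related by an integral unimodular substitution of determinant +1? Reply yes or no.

D₁ = 32, D₂ = 32
river cycle of f (length 2): (-4, 4, 1), (1, 4, -4)
river cycle of g (length 2): (-1, 4, 4), (4, 4, -1)
cycles differ ⇒ inequivalent

no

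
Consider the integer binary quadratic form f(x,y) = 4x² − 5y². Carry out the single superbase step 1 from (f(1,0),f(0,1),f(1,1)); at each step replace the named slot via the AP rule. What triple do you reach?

start (4,-5,-1) = (f(1,0),f(0,1),f(1,1))
replace slot 1: 2·((-5)+(-1)) − 4 = -16 → (-16,-5,-1)

-16,-5,-1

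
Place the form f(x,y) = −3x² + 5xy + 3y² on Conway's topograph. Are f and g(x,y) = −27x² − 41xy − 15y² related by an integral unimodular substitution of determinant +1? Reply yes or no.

D₁ = 61, D₂ = 61
river cycle of f (length 6): (3, 7, -1), (-1, 7, 3), (3, 5, -3), (-3, 7, 1), (1, 7, -3), (-3, 5, 3)
river cycle of g (length 6): (-1, 7, 3), (3, 5, -3), (-3, 7, 1), (1, 7, -3), (-3, 5, 3), (3, 7, -1)
cycles coincide ⇒ equivalent

yes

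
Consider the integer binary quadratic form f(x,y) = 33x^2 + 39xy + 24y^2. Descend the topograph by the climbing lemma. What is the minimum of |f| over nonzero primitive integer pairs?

translate: b→-27 (≡39 mod 66), so (33,39,24)→(33,-27,18)
flip: (33,-27,18)→(18,27,33)
translate: b→-9 (≡27 mod 36), so (18,27,33)→(18,-9,24)
reduced (well bottom): (18,-9,24) with a≤c, −a<b≤a
well minimum = a = 18

18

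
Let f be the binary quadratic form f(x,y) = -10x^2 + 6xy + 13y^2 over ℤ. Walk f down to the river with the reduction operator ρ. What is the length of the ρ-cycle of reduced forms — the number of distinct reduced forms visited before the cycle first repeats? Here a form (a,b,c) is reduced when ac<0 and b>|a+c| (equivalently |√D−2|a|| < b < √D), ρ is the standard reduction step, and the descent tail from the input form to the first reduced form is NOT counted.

D = 556, ⌊√D⌋ = 23
river: ρ → (13,20,-3)
river: ρ → (-3,22,6)
river: ρ → (6,14,-15)
river: ρ → (-15,16,5)
river: ρ → (5,14,-18)
river: ρ → (-18,22,1)
river: ρ → (1,22,-18)
river: ρ → (-18,14,5)
river: ρ → (5,16,-15)
river: ρ → (-15,14,6)
river: ρ → (6,22,-3)
river: ρ → (-3,20,13)
river: ρ → (13,6,-10)
river: ρ → (-10,14,9)
river: ρ → (9,22,-2)
river: ρ → (-2,22,9)
river: ρ → (9,14,-10)
river: ρ → (-10,6,13)
ρ-cycle length = 18 (tail of 0 descent steps not counted)

18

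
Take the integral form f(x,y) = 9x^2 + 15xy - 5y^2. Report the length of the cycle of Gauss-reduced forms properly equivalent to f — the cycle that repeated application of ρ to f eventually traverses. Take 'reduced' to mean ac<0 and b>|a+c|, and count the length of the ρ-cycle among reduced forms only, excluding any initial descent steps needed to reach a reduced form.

D = 405, ⌊√D⌋ = 20
river: ρ → (-5,15,9)
river: ρ → (9,3,-11)
river: ρ → (-11,19,1)
river: ρ → (1,19,-11)
river: ρ → (-11,3,9)
river: ρ → (9,15,-5)
ρ-cycle length = 6 (tail of 0 descent steps not counted)

6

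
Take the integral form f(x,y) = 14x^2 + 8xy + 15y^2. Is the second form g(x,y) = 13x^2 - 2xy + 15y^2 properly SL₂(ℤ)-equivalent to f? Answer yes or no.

D₁ = -776, D₂ = -776
f: reduced (well bottom): (14,8,15) with a≤c, −a<b≤a
g: reduced (well bottom): (13,-2,15) with a≤c, −a<b≤a
reduced forms (14, 8, 15) vs (13, -2, 15) ⇒ inequivalent

no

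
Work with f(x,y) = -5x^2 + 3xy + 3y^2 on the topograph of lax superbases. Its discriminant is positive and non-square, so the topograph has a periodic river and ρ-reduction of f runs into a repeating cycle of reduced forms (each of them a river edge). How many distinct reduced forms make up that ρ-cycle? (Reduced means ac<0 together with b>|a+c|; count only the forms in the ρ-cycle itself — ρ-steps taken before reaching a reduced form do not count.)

D = 69, ⌊√D⌋ = 8
river: ρ → (3,3,-5)
river: ρ → (-5,7,1)
river: ρ → (1,7,-5)
river: ρ → (-5,3,3)
ρ-cycle length = 4 (tail of 0 descent steps not counted)

4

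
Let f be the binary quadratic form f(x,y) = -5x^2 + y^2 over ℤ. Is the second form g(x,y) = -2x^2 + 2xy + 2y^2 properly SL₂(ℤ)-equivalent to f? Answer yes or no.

D₁ = 20, D₂ = 20
river cycle of f (length 2): (1, 4, -1), (-1, 4, 1)
river cycle of g (length 2): (2, 2, -2), (-2, 2, 2)
cycles differ ⇒ inequivalent

no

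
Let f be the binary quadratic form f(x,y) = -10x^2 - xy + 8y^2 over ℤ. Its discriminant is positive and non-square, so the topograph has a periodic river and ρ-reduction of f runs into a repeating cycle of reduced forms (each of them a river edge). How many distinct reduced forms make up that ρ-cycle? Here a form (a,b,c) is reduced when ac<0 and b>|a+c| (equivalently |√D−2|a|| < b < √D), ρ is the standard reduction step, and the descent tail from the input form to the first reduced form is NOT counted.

D = 321, ⌊√D⌋ = 17
descent: ρ → (8,17,-1)  [lands on river]
river: ρ → (-1,17,8)
river: ρ → (8,15,-3)
river: ρ → (-3,15,8)
ρ-cycle length = 4 (tail of 1 descent step not counted)

4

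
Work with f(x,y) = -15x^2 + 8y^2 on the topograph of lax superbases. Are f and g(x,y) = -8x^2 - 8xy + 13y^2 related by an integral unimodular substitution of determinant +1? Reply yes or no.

D₁ = 480, D₂ = 480
river cycle of f (length 4): (8, 16, -7), (-7, 12, 12), (12, 12, -7), (-7, 16, 8)
river cycle of g (length 4): (13, 8, -8), (-8, 8, 13), (13, 18, -3), (-3, 18, 13)
cycles differ ⇒ inequivalent

no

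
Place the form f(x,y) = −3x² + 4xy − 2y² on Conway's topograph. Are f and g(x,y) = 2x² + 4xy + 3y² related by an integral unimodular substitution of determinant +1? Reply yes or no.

D₁ = -8, D₂ = -8
f is negative-definite; reduce −f:
−f: translate: b→2 (≡-4 mod 6), so (3,-4,2)→(3,2,1)
−f: flip: (3,2,1)→(1,-2,3)
−f: translate: b→0 (≡-2 mod 2), so (1,-2,3)→(1,0,2)
−f: reduced (well bottom): (1,0,2) with a≤c, −a<b≤a
flip sign back: reduced form of f is (-1,0,-2)
g: translate: b→0 (≡4 mod 4), so (2,4,3)→(2,0,1)
g: flip: (2,0,1)→(1,0,2)
g: reduced (well bottom): (1,0,2) with a≤c, −a<b≤a
reduced forms (-1, 0, -2) vs (1, 0, 2) ⇒ inequivalent

no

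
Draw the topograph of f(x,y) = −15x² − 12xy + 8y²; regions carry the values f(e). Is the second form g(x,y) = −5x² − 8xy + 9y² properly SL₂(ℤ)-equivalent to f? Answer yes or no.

D₁ = 624, D₂ = 244
discriminants differ ⇒ not SL₂(ℤ)-equivalent

no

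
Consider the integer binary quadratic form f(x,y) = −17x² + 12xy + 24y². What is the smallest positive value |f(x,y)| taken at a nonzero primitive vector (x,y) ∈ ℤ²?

river: ρ → (24,36,-5)
river: ρ → (-5,34,31)
river: ρ → (31,28,-8)
river: ρ → (-8,36,15)
river: ρ → (15,24,-20)
river: ρ → (-20,16,19)
river: ρ → (19,22,-17)
river: ρ → (-17,12,24)
closes: descent 0, river 8
min |a| on river = 5

5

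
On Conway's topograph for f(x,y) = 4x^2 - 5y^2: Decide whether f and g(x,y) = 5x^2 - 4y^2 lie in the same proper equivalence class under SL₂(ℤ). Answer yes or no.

D₁ = 80, D₂ = 80
river cycle of f (length 2): (4, 8, -1), (-1, 8, 4)
river cycle of g (length 2): (-4, 8, 1), (1, 8, -4)
cycles differ ⇒ inequivalent

no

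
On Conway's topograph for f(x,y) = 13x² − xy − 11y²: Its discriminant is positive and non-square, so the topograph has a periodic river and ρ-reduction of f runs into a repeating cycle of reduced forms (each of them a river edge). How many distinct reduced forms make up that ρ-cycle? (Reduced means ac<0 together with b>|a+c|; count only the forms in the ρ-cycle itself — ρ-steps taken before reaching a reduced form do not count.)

D = 573, ⌊√D⌋ = 23
descent: ρ → (-11,23,1)  [lands on river]
river: ρ → (1,23,-11)
river: ρ → (-11,21,3)
river: ρ → (3,21,-11)
ρ-cycle length = 4 (tail of 1 descent step not counted)

4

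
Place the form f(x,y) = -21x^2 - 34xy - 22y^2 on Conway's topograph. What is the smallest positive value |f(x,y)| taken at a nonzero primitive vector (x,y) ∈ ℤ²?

translate: b→-8 (≡34 mod 42), so (21,34,22)→(21,-8,9)
flip: (21,-8,9)→(9,8,21)
reduced (well bottom): (9,8,21) with a≤c, −a<b≤a
well minimum |f| = |-9| = 9 (negative-definite)

9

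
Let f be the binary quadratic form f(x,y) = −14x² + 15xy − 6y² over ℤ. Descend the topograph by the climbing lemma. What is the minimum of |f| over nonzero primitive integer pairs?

translate: b→13 (≡-15 mod 28), so (14,-15,6)→(14,13,5)
flip: (14,13,5)→(5,-13,14)
translate: b→-3 (≡-13 mod 10), so (5,-13,14)→(5,-3,6)
reduced (well bottom): (5,-3,6) with a≤c, −a<b≤a
well minimum |f| = |-5| = 5 (negative-definite)

5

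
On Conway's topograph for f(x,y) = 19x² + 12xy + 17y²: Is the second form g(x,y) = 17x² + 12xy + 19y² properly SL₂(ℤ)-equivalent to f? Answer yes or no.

D₁ = -1148, D₂ = -1148
f: flip: (19,12,17)→(17,-12,19)
f: reduced (well bottom): (17,-12,19) with a≤c, −a<b≤a
g: reduced (well bottom): (17,12,19) with a≤c, −a<b≤a
reduced forms (17, -12, 19) vs (17, 12, 19) ⇒ inequivalent

no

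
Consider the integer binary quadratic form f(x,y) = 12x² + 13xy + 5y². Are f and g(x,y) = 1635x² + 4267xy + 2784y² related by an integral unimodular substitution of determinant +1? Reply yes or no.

D₁ = -71, D₂ = -71
f: translate: b→-11 (≡13 mod 24), so (12,13,5)→(12,-11,4)
f: flip: (12,-11,4)→(4,11,12)
f: translate: b→3 (≡11 mod 8), so (4,11,12)→(4,3,5)
f: reduced (well bottom): (4,3,5) with a≤c, −a<b≤a
g: translate: b→997 (≡4267 mod 3270), so (1635,4267,2784)→(1635,997,152)
g: flip: (1635,997,152)→(152,-997,1635)
g: translate: b→-85 (≡-997 mod 304), so (152,-997,1635)→(152,-85,12)
g: flip: (152,-85,12)→(12,85,152)
g: translate: b→-11 (≡85 mod 24), so (12,85,152)→(12,-11,4)
g: flip: (12,-11,4)→(4,11,12)
g: translate: b→3 (≡11 mod 8), so (4,11,12)→(4,3,5)
g: reduced (well bottom): (4,3,5) with a≤c, −a<b≤a
reduced forms (4, 3, 5) vs (4, 3, 5) ⇒ equivalent

yes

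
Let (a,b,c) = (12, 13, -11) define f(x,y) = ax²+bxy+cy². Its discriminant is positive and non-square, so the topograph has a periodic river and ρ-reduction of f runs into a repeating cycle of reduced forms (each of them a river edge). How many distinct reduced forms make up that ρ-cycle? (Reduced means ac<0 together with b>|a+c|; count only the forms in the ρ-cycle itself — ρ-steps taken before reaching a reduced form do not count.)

D = 697, ⌊√D⌋ = 26
river: ρ → (-11,9,14)
river: ρ → (14,19,-6)
river: ρ → (-6,17,17)
river: ρ → (17,17,-6)
river: ρ → (-6,19,14)
river: ρ → (14,9,-11)
river: ρ → (-11,13,12)
river: ρ → (12,11,-12)
river: ρ → (-12,13,11)
river: ρ → (11,9,-14)
river: ρ → (-14,19,6)
river: ρ → (6,17,-17)
river: ρ → (-17,17,6)
river: ρ → (6,19,-14)
river: ρ → (-14,9,11)
river: ρ → (11,13,-12)
river: ρ → (-12,11,12)
river: ρ → (12,13,-11)
ρ-cycle length = 18 (tail of 0 descent steps not counted)

18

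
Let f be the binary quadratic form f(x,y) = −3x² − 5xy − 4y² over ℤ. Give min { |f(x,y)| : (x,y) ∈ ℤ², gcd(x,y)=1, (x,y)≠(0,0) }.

translate: b→-1 (≡5 mod 6), so (3,5,4)→(3,-1,2)
flip: (3,-1,2)→(2,1,3)
reduced (well bottom): (2,1,3) with a≤c, −a<b≤a
well minimum |f| = |-2| = 2 (negative-definite)

2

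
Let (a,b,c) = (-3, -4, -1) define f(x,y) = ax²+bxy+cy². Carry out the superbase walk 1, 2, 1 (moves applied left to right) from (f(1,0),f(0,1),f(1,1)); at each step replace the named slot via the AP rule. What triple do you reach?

start (-3,-1,-8) = (f(1,0),f(0,1),f(1,1))
replace slot 1: 2·((-1)+(-8)) − (-3) = -15 → (-15,-1,-8)
replace slot 2: 2·((-15)+(-8)) − (-1) = -45 → (-15,-45,-8)
replace slot 1: 2·((-45)+(-8)) − (-15) = -91 → (-91,-45,-8)

-91,-45,-8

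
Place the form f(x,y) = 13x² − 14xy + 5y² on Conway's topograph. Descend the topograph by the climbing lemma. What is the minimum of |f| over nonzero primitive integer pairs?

translate: b→12 (≡-14 mod 26), so (13,-14,5)→(13,12,4)
flip: (13,12,4)→(4,-12,13)
translate: b→4 (≡-12 mod 8), so (4,-12,13)→(4,4,5)
reduced (well bottom): (4,4,5) with a≤c, −a<b≤a
well minimum = a = 4

4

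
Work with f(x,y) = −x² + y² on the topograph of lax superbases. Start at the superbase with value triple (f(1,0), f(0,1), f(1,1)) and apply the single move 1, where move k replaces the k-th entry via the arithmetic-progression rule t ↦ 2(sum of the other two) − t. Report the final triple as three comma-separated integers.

start (-1,1,0) = (f(1,0),f(0,1),f(1,1))
replace slot 1: 2·(1+0) − (-1) = 3 → (3,1,0)

3,1,0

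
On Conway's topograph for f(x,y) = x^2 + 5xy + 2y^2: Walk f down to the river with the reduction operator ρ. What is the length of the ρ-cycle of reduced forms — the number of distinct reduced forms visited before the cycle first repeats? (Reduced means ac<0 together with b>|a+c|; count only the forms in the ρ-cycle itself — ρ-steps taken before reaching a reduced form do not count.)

D = 17, ⌊√D⌋ = 4
descent: ρ → (2,3,-1)  [lands on river]
river: ρ → (-1,3,2)
river: ρ → (2,1,-2)
river: ρ → (-2,3,1)
river: ρ → (1,3,-2)
river: ρ → (-2,1,2)
ρ-cycle length = 6 (tail of 1 descent step not counted)

6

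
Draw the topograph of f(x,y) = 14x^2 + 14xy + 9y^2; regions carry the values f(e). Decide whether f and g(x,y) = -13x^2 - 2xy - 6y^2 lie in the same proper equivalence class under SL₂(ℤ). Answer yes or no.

D₁ = -308, D₂ = -308
f: flip: (14,14,9)→(9,-14,14)
f: translate: b→4 (≡-14 mod 18), so (9,-14,14)→(9,4,9)
f: reduced (well bottom): (9,4,9) with a≤c, −a<b≤a
g is negative-definite; reduce −g:
−g: flip: (13,2,6)→(6,-2,13)
−g: reduced (well bottom): (6,-2,13) with a≤c, −a<b≤a
flip sign back: reduced form of g is (-6,2,-13)
reduced forms (9, 4, 9) vs (-6, 2, -13) ⇒ inequivalent

no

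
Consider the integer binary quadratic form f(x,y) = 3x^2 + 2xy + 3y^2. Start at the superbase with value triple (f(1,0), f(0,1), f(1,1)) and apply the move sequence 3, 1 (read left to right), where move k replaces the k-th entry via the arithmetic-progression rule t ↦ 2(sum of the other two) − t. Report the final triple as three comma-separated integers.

start (3,3,8) = (f(1,0),f(0,1),f(1,1))
replace slot 3: 2·(3+3) − 8 = 4 → (3,3,4)
replace slot 1: 2·(3+4) − 3 = 11 → (11,3,4)

11,3,4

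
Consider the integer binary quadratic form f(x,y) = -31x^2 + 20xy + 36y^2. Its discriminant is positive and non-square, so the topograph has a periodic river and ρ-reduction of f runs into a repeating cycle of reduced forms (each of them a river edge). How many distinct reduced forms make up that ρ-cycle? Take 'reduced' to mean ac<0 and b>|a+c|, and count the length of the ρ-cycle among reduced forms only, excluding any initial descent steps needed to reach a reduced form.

D = 4864, ⌊√D⌋ = 69
river: ρ → (36,52,-15)
river: ρ → (-15,68,4)
river: ρ → (4,68,-15)
river: ρ → (-15,52,36)
river: ρ → (36,20,-31)
river: ρ → (-31,42,25)
river: ρ → (25,58,-15)
river: ρ → (-15,62,17)
river: ρ → (17,40,-48)
river: ρ → (-48,56,9)
river: ρ → (9,52,-60)
river: ρ → (-60,68,1)
river: ρ → (1,68,-60)
river: ρ → (-60,52,9)
river: ρ → (9,56,-48)
river: ρ → (-48,40,17)
river: ρ → (17,62,-15)
river: ρ → (-15,58,25)
river: ρ → (25,42,-31)
river: ρ → (-31,20,36)
ρ-cycle length = 20 (tail of 0 descent steps not counted)

20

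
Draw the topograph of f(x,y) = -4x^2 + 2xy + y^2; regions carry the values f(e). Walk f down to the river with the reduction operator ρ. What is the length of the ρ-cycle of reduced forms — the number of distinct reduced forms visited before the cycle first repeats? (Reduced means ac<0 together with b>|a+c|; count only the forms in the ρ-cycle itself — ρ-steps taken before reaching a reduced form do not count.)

D = 20, ⌊√D⌋ = 4
descent: ρ → (1,4,-1)  [lands on river]
river: ρ → (-1,4,1)
ρ-cycle length = 2 (tail of 1 descent step not counted)

2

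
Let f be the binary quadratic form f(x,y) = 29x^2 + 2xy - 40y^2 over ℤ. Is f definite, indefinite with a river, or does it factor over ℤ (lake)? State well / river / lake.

D = b²−4ac = 2² − 4·29·(-40) = 4644
D > 0 non-square ⇒ indefinite ⇒ periodic river

river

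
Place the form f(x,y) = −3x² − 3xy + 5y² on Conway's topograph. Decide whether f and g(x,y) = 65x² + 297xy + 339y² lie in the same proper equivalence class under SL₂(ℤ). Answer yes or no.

D₁ = 69, D₂ = 69
river cycle of f (length 4): (5, 3, -3), (-3, 3, 5), (5, 7, -1), (-1, 7, 5)
river cycle of g (length 4): (5, 3, -3), (-3, 3, 5), (5, 7, -1), (-1, 7, 5)
cycles coincide ⇒ equivalent

yes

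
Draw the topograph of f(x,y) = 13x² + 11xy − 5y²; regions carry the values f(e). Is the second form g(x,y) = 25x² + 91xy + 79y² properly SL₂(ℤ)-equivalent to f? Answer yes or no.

D₁ = 381, D₂ = 381
river cycle of f (length 6): (-5, 19, 1), (1, 19, -5), (-5, 11, 13), (13, 15, -3), (-3, 15, 13), (13, 11, -5)
river cycle of g (length 6): (13, 11, -5), (-5, 19, 1), (1, 19, -5), (-5, 11, 13), (13, 15, -3), (-3, 15, 13)
cycles coincide ⇒ equivalent

yes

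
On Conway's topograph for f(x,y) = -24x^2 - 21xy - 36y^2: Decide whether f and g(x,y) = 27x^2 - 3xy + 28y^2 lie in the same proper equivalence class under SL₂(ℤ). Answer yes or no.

D₁ = -3015, D₂ = -3015
f is negative-definite; reduce −f:
−f: reduced (well bottom): (24,21,36) with a≤c, −a<b≤a
flip sign back: reduced form of f is (-24,-21,-36)
g: reduced (well bottom): (27,-3,28) with a≤c, −a<b≤a
reduced forms (-24, -21, -36) vs (27, -3, 28) ⇒ inequivalent

no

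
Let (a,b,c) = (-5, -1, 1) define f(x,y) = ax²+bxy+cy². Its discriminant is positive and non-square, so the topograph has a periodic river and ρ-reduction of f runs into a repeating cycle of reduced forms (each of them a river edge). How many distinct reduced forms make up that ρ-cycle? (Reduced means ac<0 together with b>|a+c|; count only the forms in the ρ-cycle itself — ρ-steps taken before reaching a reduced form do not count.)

D = 21, ⌊√D⌋ = 4
descent: ρ → (1,3,-3)  [lands on river]
river: ρ → (-3,3,1)
ρ-cycle length = 2 (tail of 1 descent step not counted)

2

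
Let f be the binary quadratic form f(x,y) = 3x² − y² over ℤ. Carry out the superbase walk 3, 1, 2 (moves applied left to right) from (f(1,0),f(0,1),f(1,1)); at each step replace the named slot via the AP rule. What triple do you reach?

start (3,-1,2) = (f(1,0),f(0,1),f(1,1))
replace slot 3: 2·(3+(-1)) − 2 = 2 → (3,-1,2)
replace slot 1: 2·((-1)+2) − 3 = -1 → (-1,-1,2)
replace slot 2: 2·((-1)+2) − (-1) = 3 → (-1,3,2)

-1,3,2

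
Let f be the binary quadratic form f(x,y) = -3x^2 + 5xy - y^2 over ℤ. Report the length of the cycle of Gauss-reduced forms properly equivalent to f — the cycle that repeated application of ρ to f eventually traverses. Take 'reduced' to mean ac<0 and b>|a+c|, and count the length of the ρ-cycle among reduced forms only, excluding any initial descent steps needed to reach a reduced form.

D = 13, ⌊√D⌋ = 3
descent: ρ → (-1,3,1)  [lands on river]
river: ρ → (1,3,-1)
ρ-cycle length = 2 (tail of 1 descent step not counted)

2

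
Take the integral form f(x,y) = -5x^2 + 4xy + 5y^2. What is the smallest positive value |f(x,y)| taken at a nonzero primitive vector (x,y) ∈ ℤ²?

river: ρ → (5,6,-4)
river: ρ → (-4,10,1)
river: ρ → (1,10,-4)
river: ρ → (-4,6,5)
river: ρ → (5,4,-5)
river: ρ → (-5,6,4)
river: ρ → (4,10,-1)
river: ρ → (-1,10,4)
river: ρ → (4,6,-5)
river: ρ → (-5,4,5)
closes: descent 0, river 10
min |a| on river = 1

1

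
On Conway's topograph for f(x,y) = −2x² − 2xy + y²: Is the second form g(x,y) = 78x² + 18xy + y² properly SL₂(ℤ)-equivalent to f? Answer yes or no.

D₁ = 12, D₂ = 12
river cycle of f (length 2): (1, 2, -2), (-2, 2, 1)
river cycle of g (length 2): (1, 2, -2), (-2, 2, 1)
cycles coincide ⇒ equivalent

yes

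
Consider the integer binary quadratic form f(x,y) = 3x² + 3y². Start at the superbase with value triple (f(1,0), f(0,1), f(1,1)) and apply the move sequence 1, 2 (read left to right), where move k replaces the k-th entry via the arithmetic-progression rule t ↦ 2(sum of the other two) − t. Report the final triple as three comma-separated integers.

start (3,3,6) = (f(1,0),f(0,1),f(1,1))
replace slot 1: 2·(3+6) − 3 = 15 → (15,3,6)
replace slot 2: 2·(15+6) − 3 = 39 → (15,39,6)

15,39,6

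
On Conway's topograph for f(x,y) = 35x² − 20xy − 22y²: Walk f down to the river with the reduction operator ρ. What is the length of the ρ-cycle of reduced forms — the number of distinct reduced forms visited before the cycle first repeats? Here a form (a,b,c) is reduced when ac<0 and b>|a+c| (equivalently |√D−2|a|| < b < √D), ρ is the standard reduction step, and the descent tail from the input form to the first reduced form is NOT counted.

D = 3480, ⌊√D⌋ = 58
descent: ρ → (-22,20,35)  [lands on river]
river: ρ → (35,50,-7)
river: ρ → (-7,48,42)
river: ρ → (42,36,-13)
river: ρ → (-13,42,33)
river: ρ → (33,24,-22)
ρ-cycle length = 6 (tail of 1 descent step not counted)

6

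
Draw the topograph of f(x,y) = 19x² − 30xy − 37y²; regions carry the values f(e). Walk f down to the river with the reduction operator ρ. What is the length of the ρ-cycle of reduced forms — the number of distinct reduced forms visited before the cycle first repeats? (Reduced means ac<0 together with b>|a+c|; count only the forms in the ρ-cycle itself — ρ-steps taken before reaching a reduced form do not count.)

D = 3712, ⌊√D⌋ = 60
descent: ρ → (-37,30,19)  [lands on river]
river: ρ → (19,46,-21)
river: ρ → (-21,38,27)
river: ρ → (27,16,-32)
river: ρ → (-32,48,11)
river: ρ → (11,40,-48)
river: ρ → (-48,56,3)
river: ρ → (3,58,-29)
river: ρ → (-29,58,3)
river: ρ → (3,56,-48)
river: ρ → (-48,40,11)
river: ρ → (11,48,-32)
river: ρ → (-32,16,27)
river: ρ → (27,38,-21)
river: ρ → (-21,46,19)
river: ρ → (19,30,-37)
river: ρ → (-37,44,12)
river: ρ → (12,52,-21)
river: ρ → (-21,32,32)
river: ρ → (32,32,-21)
river: ρ → (-21,52,12)
river: ρ → (12,44,-37)
ρ-cycle length = 22 (tail of 1 descent step not counted)

22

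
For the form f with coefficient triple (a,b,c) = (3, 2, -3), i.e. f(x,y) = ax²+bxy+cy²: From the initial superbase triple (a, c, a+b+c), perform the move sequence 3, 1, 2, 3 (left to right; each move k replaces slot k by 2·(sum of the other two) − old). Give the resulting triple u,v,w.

start (3,-3,2) = (f(1,0),f(0,1),f(1,1))
replace slot 3: 2·(3+(-3)) − 2 = -2 → (3,-3,-2)
replace slot 1: 2·((-3)+(-2)) − 3 = -13 → (-13,-3,-2)
replace slot 2: 2·((-13)+(-2)) − (-3) = -27 → (-13,-27,-2)
replace slot 3: 2·((-13)+(-27)) − (-2) = -78 → (-13,-27,-78)

-13,-27,-78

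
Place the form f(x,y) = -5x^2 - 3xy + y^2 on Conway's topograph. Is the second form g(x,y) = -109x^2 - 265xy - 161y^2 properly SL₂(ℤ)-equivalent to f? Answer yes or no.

D₁ = 29, D₂ = 29
river cycle of f (length 2): (1, 5, -1), (-1, 5, 1)
river cycle of g (length 2): (1, 5, -1), (-1, 5, 1)
cycles coincide ⇒ equivalent

yes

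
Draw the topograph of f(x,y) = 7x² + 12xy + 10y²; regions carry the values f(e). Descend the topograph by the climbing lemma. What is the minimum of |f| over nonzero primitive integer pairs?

translate: b→-2 (≡12 mod 14), so (7,12,10)→(7,-2,5)
flip: (7,-2,5)→(5,2,7)
reduced (well bottom): (5,2,7) with a≤c, −a<b≤a
well minimum = a = 5

5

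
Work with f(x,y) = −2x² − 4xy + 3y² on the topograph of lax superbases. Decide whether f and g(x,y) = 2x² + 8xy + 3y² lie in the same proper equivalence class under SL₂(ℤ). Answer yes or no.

D₁ = 40, D₂ = 40
river cycle of f (length 6): (3, 4, -2), (-2, 4, 3), (3, 2, -3), (-3, 4, 2), (2, 4, -3), (-3, 2, 3)
river cycle of g (length 6): (3, 4, -2), (-2, 4, 3), (3, 2, -3), (-3, 4, 2), (2, 4, -3), (-3, 2, 3)
cycles coincide ⇒ equivalent

yes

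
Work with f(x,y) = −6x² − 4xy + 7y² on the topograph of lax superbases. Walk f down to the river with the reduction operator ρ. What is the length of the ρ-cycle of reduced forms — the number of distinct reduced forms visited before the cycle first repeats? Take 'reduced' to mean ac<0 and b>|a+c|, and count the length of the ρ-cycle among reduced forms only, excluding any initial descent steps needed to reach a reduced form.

D = 184, ⌊√D⌋ = 13
descent: ρ → (7,4,-6)  [lands on river]
river: ρ → (-6,8,5)
river: ρ → (5,12,-2)
river: ρ → (-2,12,5)
river: ρ → (5,8,-6)
river: ρ → (-6,4,7)
river: ρ → (7,10,-3)
river: ρ → (-3,8,10)
river: ρ → (10,12,-1)
river: ρ → (-1,12,10)
river: ρ → (10,8,-3)
river: ρ → (-3,10,7)
ρ-cycle length = 12 (tail of 1 descent step not counted)

12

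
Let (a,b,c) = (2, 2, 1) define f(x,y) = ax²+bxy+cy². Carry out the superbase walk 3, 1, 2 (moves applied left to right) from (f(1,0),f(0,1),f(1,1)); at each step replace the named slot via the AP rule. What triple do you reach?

start (2,1,5) = (f(1,0),f(0,1),f(1,1))
replace slot 3: 2·(2+1) − 5 = 1 → (2,1,1)
replace slot 1: 2·(1+1) − 2 = 2 → (2,1,1)
replace slot 2: 2·(2+1) − 1 = 5 → (2,5,1)

2,5,1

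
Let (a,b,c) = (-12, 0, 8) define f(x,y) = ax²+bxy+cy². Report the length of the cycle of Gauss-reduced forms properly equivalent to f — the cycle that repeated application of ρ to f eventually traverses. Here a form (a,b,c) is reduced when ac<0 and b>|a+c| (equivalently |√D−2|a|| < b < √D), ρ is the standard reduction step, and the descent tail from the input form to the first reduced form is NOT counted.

D = 384, ⌊√D⌋ = 19
descent: ρ → (8,16,-4)  [lands on river]
river: ρ → (-4,16,8)
ρ-cycle length = 2 (tail of 1 descent step not counted)

2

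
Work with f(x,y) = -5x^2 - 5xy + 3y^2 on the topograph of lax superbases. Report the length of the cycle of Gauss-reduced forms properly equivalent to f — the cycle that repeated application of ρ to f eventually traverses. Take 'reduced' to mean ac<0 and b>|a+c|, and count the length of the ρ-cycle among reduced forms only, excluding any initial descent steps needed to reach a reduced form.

D = 85, ⌊√D⌋ = 9
descent: ρ → (3,5,-5)  [lands on river]
river: ρ → (-5,5,3)
river: ρ → (3,7,-3)
river: ρ → (-3,5,5)
river: ρ → (5,5,-3)
river: ρ → (-3,7,3)
ρ-cycle length = 6 (tail of 1 descent step not counted)

6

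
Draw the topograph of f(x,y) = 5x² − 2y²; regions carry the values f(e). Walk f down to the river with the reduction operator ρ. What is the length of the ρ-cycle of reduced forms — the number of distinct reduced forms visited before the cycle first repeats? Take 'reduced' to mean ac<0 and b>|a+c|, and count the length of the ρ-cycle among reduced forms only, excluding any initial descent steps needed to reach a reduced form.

D = 40, ⌊√D⌋ = 6
descent: ρ → (-2,4,3)  [lands on river]
river: ρ → (3,2,-3)
river: ρ → (-3,4,2)
river: ρ → (2,4,-3)
river: ρ → (-3,2,3)
river: ρ → (3,4,-2)
ρ-cycle length = 6 (tail of 1 descent step not counted)

6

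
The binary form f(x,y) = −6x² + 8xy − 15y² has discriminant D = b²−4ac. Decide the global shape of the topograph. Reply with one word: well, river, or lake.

D = b²−4ac = 8² − 4·(-6)·(-15) = -296
D < 0 ⇒ definite ⇒ every region one sign ⇒ single well

well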